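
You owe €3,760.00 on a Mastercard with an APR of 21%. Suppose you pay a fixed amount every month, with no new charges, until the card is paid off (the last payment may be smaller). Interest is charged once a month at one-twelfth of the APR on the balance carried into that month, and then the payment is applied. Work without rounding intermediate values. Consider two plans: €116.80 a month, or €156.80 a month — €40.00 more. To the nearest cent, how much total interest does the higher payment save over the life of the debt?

Monthly rate r = 21%/12 = 1.75% = 0.0175.
At €116.80/mo: n = ⌈−ln(1 − rB₀/P)/ln(1+r)⌉ = 48 payments (last €89.40); total interest = total paid − €3,760.00 = €1,819.00.
At €156.80/mo: 32 payments (last €57.29); total interest €1,158.09.
Interest saved = €1,819.00 − €1,158.09 = €660.91.

€660.91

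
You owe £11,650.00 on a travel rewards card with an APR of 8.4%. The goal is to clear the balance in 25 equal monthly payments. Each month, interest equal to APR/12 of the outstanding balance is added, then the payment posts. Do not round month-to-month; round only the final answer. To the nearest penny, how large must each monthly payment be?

£509.59

Monthly rate r = 8.4%/12 = 0.7% = 0.007.
Level-payment amortization: P = B₀·r / (1 − (1+r)^(−n)) = 11650.00·0.007 / (1 − 1.007^(−25)).
Denominator 1 − (1+r)^(−25) = 0.160031043.
P = 81.55 / 0.160031043 ≈ 509.59.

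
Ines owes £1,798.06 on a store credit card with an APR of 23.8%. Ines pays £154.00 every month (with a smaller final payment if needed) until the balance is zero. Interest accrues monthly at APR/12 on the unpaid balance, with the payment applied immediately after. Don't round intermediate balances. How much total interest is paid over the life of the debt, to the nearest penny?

Monthly rate r = 23.8%/12 = 1.98333% = 0.0198333.
Payoff takes n = ⌈−ln(1 − rB₀/P)/ln(1+r)⌉ = ⌈13.412⌉ = 14 payments; the last is £63.83.
Total paid = 13·£154.00 + £63.83 = £2,065.83.
Total interest = total paid − principal = £2,065.83 − £1,798.06 = £267.77.

£267.77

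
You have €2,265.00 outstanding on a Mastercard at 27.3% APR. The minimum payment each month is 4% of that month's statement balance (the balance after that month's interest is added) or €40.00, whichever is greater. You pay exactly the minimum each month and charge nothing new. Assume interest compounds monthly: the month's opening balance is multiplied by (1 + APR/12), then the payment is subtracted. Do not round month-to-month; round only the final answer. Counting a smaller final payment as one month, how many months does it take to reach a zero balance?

Monthly rate r = 27.3%/12 = 2.275% = 0.02275.
While 4% of the post-interest balance exceeds €40.00, each month B ← (B·(1+r))·(1 − 0.04), i.e. B shrinks by the factor (1+r)·0.96 = 0.98184.
This holds for months 1–46. Entering month 47 the balance is €974.86; 4% of the post-interest balance is now below €40.00, so the flat €40.00 minimum applies from here.
From month 47 a fixed €40.00 at rate r clears €974.86 in 36 more payments. Total: 46 + 36 = 82 months.

82 months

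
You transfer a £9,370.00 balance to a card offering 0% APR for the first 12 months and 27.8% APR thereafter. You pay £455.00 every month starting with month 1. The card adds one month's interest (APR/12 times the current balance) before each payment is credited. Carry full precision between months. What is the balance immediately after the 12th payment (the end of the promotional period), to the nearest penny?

Promo months 1–12 at r₀ = 0%/12 = 0; months 13+ at r₁ = 27.8%/12 = 0.0231667.
After month 12 (no interest yet): B = £9,370.00 − 12·£455.00 = £3,910.00.

£3,910.00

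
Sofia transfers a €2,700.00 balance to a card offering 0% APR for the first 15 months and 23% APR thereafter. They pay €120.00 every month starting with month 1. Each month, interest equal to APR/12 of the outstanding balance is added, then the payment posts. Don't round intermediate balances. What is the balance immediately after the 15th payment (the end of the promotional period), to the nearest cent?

Promo months 1–15 at r₀ = 0%/12 = 0; months 16+ at r₁ = 23%/12 = 0.0191667.
After month 15 (no interest yet): B = €2,700.00 − 15·€120.00 = €900.00.

€900.00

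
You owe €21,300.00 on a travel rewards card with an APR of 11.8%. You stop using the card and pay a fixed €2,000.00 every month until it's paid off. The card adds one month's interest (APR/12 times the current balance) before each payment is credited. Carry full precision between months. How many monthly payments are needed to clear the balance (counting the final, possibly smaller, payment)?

12 payments

Monthly rate r = 11.8%/12 = 0.983333% = 0.00983333.
Recurrence: B ← B·(1+r) − €2,000.00.
Month 1: interest €209.45; balance after payment €19,509.45.
Month 2: interest €191.84; balance after payment €17,701.29.
Closed form: n = −ln(1 − rB₀/P)/ln(1+r) = −ln(0.89528)/ln(1.00983) ≈ 11.305, so the balance reaches zero during payment 12.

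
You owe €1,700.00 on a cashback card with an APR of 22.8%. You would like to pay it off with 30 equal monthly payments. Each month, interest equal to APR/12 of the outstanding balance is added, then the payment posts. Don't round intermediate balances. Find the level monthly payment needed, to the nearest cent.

Monthly rate r = 22.8%/12 = 1.9% = 0.019.
Level-payment amortization: P = B₀·r / (1 − (1+r)^(−n)) = 1700.00·0.019 / (1 − 1.019^(−30)).
Denominator 1 − (1+r)^(−30) = 0.431442386.
P = 32.3 / 0.431442386 ≈ 74.87.

€74.87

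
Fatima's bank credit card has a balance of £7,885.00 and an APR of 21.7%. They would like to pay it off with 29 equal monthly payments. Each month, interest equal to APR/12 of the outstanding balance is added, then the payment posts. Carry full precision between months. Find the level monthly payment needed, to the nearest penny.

Monthly rate r = 21.7%/12 = 1.80833% = 0.0180833.
Level-payment amortization: P = B₀·r / (1 − (1+r)^(−n)) = 7885.00·0.0180833 / (1 − 1.01808^(−29)).
Denominator 1 − (1+r)^(−29) = 0.405319781.
P = 142.587 / 0.405319781 ≈ 351.79.

£351.79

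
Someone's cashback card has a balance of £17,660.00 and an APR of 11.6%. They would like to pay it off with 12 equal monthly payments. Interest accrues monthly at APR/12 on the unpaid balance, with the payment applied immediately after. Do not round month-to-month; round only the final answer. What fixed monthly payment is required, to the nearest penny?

Monthly rate r = 11.6%/12 = 0.966667% = 0.00966667.
Level-payment amortization: P = B₀·r / (1 − (1+r)^(−n)) = 17660.00·0.00966667 / (1 − 1.00967^(−12)).
Denominator 1 − (1+r)^(−12) = 0.109028573.
P = 170.713 / 0.109028573 ≈ 1565.77.

£1,565.77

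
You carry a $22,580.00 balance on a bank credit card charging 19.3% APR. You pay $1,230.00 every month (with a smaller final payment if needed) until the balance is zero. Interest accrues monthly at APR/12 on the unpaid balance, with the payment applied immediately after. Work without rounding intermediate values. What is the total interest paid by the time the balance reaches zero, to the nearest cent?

$4,395.74

Monthly rate r = 19.3%/12 = 1.60833% = 0.0160833.
Payoff takes n = ⌈−ln(1 − rB₀/P)/ln(1+r)⌉ = ⌈21.931⌉ = 22 payments; the last is $1,145.74.
Total paid = 21·$1,230.00 + $1,145.74 = $26,975.74.
Total interest = total paid − principal = $26,975.74 − $22,580.00 = $4,395.74.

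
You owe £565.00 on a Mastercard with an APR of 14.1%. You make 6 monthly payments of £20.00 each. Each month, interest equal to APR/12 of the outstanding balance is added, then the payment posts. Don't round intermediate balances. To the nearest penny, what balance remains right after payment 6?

£482.44

Monthly rate r = 14.1%/12 = 1.175% = 0.01175.
Each month: B ← B·(1+r) − £20.00.
Month 1: interest £6.64; balance after payment £551.64.
Month 2: interest £6.48; balance after payment £538.12.
Month 3: interest £6.32; balance after payment £524.44.
Month 4: interest £6.16; balance after payment £510.61.
Month 5: interest £6.00; balance after payment £496.61.
Month 6: interest £5.84; balance after payment £482.44.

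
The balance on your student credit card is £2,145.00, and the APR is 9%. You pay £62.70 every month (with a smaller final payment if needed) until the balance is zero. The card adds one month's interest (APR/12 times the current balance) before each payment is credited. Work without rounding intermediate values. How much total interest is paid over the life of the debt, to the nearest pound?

£343

Monthly rate r = 9%/12 = 0.75% = 0.0075.
Payoff takes n = ⌈−ln(1 − rB₀/P)/ln(1+r)⌉ = ⌈39.680⌉ = 40 payments; the last is £42.71.
Total paid = 39·£62.70 + £42.71 = £2,488.01.
Total interest = total paid − principal = £2,488.01 − £2,145.00 = £343.01.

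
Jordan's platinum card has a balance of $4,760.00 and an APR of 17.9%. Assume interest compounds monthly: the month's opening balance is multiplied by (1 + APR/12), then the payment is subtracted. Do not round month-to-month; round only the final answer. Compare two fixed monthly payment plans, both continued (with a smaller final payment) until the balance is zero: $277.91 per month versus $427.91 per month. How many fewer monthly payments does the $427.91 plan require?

7 fewer payments

Monthly rate r = 17.9%/12 = 1.49167% = 0.0149167.
At $277.91/mo: n = ⌈−ln(1 − rB₀/P)/ln(1+r)⌉ = 20 payments (last $257.39); total interest = total paid − $4,760.00 = $777.68.
At $427.91/mo: 13 payments (last $109.28); total interest $484.20.
Payments saved = 20 − 13 = 7.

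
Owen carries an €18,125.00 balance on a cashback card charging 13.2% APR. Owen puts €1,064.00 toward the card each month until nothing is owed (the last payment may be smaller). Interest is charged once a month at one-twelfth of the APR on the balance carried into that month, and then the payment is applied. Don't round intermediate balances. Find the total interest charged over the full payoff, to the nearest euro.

Monthly rate r = 13.2%/12 = 1.1% = 0.011.
Payoff takes n = ⌈−ln(1 − rB₀/P)/ln(1+r)⌉ = ⌈18.967⌉ = 19 payments; the last is €1,028.78.
Total paid = 18·€1,064.00 + €1,028.78 = €20,180.78.
Total interest = total paid − principal = €20,180.78 − €18,125.00 = €2,055.78.

€2,056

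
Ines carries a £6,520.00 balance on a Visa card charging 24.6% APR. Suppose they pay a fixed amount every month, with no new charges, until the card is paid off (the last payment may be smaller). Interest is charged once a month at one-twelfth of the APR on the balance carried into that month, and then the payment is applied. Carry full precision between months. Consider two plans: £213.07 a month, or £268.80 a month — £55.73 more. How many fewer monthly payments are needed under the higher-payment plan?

15 fewer payments

Monthly rate r = 24.6%/12 = 2.05% = 0.0205.
At £213.07/mo: n = ⌈−ln(1 − rB₀/P)/ln(1+r)⌉ = 49 payments (last £136.44); total interest = total paid − £6,520.00 = £3,843.80.
At £268.80/mo: 34 payments (last £238.67); total interest £2,589.07.
Payments saved = 49 − 34 = 15.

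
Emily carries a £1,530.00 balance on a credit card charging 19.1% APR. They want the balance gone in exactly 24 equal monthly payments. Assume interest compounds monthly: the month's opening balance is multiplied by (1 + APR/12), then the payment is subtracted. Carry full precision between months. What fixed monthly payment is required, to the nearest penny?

Monthly rate r = 19.1%/12 = 1.59167% = 0.0159167.
Level-payment amortization: P = B₀·r / (1 − (1+r)^(−n)) = 1530.00·0.0159167 / (1 − 1.01592^(−24)).
Denominator 1 − (1+r)^(−24) = 0.315448771.
P = 24.3525 / 0.315448771 ≈ 77.20.

£77.20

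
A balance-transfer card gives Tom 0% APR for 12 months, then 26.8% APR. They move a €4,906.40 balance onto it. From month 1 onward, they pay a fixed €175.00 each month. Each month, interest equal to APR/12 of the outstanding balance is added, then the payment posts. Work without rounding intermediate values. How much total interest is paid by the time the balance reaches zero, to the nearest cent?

€706.80

Promo months 1–12 at r₀ = 0%/12 = 0; months 13+ at r₁ = 26.8%/12 = 0.0223333.
After month 12 (no interest yet): B = €4,906.40 − 12·€175.00 = €2,806.40.
Then at r₁ with €175.00/mo: n₂ = −ln(1 − r₁·B/P)/ln(1+r₁) ≈ 20.07 → 21 more payments.
Total paid = 32·€175.00 + €13.20 = €5,613.20; interest = €5,613.20 − €4,906.40 = €706.80.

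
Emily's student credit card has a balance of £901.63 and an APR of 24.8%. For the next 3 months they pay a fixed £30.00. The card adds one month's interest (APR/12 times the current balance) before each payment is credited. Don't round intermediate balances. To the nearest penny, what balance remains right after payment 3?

Monthly rate r = 24.8%/12 = 2.06667% = 0.0206667.
Each month: B ← B·(1+r) − £30.00.
Month 1: interest £18.63; balance after payment £890.26.
Month 2: interest £18.40; balance after payment £878.66.
Month 3: interest £18.16; balance after payment £866.82.

£866.82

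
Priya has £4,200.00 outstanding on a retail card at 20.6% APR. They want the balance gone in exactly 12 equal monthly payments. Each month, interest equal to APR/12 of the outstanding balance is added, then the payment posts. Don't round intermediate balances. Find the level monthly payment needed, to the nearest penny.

Monthly rate r = 20.6%/12 = 1.71667% = 0.0171667.
Level-payment amortization: P = B₀·r / (1 − (1+r)^(−n)) = 4200.00·0.0171667 / (1 − 1.01717^(−12)).
Denominator 1 − (1+r)^(−12) = 0.184742946.
P = 72.1 / 0.184742946 ≈ 390.27.

£390.27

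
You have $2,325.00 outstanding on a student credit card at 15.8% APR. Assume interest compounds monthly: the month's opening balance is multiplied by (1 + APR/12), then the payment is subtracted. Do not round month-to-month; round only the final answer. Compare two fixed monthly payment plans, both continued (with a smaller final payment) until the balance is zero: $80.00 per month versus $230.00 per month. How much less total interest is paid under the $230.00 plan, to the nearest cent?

$438.43

Monthly rate r = 15.8%/12 = 1.31667% = 0.0131667.
At $80.00/mo: n = ⌈−ln(1 − rB₀/P)/ln(1+r)⌉ = 37 payments (last $69.92); total interest = total paid − $2,325.00 = $624.92.
At $230.00/mo: 11 payments (last $211.49); total interest $186.49.
Interest saved = $624.92 − $186.49 = $438.43.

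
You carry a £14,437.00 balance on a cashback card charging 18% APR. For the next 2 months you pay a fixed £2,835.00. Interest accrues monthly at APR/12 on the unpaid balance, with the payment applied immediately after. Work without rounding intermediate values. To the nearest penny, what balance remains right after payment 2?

Monthly rate r = 18%/12 = 1.5% = 0.015.
Each month: B ← B·(1+r) − £2,835.00.
Month 1: interest £216.55; balance after payment £11,818.56.
Month 2: interest £177.28; balance after payment £9,160.83.

£9,160.83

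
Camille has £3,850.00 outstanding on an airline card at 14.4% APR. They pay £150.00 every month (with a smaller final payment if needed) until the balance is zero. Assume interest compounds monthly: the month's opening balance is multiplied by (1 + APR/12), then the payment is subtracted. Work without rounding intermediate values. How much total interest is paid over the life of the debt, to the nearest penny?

£779.78

Monthly rate r = 14.4%/12 = 1.2% = 0.012.
Payoff takes n = ⌈−ln(1 − rB₀/P)/ln(1+r)⌉ = ⌈30.864⌉ = 31 payments; the last is £129.78.
Total paid = 30·£150.00 + £129.78 = £4,629.78.
Total interest = total paid − principal = £4,629.78 − £3,850.00 = £779.78.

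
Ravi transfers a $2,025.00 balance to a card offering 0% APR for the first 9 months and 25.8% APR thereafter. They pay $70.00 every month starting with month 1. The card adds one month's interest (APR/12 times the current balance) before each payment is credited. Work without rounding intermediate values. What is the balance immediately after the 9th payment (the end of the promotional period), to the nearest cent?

$1,395.00

Promo months 1–9 at r₀ = 0%/12 = 0; months 10+ at r₁ = 25.8%/12 = 0.0215.
After month 9 (no interest yet): B = $2,025.00 − 9·$70.00 = $1,395.00.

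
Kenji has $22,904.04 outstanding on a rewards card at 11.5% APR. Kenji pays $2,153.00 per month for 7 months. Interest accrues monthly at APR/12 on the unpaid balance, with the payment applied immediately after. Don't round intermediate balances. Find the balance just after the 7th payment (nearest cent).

Monthly rate r = 11.5%/12 = 0.958333% = 0.00958333.
Each month: B ← B·(1+r) − $2,153.00.
Month 1: interest $219.50; balance after payment $20,970.54.
Month 2: interest $200.97; balance after payment $19,018.50.
Month 3: interest $182.26; balance after payment $17,047.77.
Month 4: interest $163.37; balance after payment $15,058.14.
Month 5: interest $144.31; balance after payment $13,049.45.
Month 6: interest $125.06; balance after payment $11,021.50.
Month 7: interest $105.62; balance after payment $8,974.13.

$8,974.13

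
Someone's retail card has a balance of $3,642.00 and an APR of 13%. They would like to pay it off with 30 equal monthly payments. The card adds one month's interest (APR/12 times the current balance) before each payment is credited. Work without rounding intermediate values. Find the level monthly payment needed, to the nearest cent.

$142.84

Monthly rate r = 13%/12 = 1.08333% = 0.0108333.
Level-payment amortization: P = B₀·r / (1 − (1+r)^(−n)) = 3642.00·0.0108333 / (1 − 1.01083^(−30)).
Denominator 1 − (1+r)^(−30) = 0.276208705.
P = 39.455 / 0.276208705 ≈ 142.84.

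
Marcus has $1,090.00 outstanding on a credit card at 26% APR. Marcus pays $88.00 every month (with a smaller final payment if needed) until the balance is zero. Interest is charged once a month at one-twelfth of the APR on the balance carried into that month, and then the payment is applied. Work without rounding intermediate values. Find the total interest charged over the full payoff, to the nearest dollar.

Monthly rate r = 26%/12 = 2.16667% = 0.0216667.
Payoff takes n = ⌈−ln(1 − rB₀/P)/ln(1+r)⌉ = ⌈14.578⌉ = 15 payments; the last is $51.09.
Total paid = 14·$88.00 + $51.09 = $1,283.09.
Total interest = total paid − principal = $1,283.09 − $1,090.00 = $193.09.

$193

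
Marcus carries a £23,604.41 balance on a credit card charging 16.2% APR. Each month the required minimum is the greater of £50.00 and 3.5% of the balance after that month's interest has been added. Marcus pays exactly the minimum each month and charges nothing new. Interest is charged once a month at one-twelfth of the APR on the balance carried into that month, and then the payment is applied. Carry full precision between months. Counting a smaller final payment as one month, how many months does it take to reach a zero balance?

163 months

Monthly rate r = 16.2%/12 = 1.35% = 0.0135.
While 3.5% of the post-interest balance exceeds £50.00, each month B ← (B·(1+r))·(1 − 0.035), i.e. B shrinks by the factor (1+r)·0.965 = 0.97803.
This holds for months 1–127. Entering month 128 the balance is £1,404.68; 3.5% of the post-interest balance is now below £50.00, so the flat £50.00 minimum applies from here.
From month 128 a fixed £50.00 at rate r clears £1,404.68 in 36 more payments. Total: 127 + 36 = 163 months.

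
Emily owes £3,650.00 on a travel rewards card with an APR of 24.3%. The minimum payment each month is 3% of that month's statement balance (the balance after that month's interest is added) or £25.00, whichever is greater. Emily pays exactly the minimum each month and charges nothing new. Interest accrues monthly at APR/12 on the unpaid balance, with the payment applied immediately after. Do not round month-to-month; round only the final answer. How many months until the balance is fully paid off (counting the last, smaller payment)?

198 months

Monthly rate r = 24.3%/12 = 2.025% = 0.02025.
While 3% of the post-interest balance exceeds £25.00, each month B ← (B·(1+r))·(1 − 0.03), i.e. B shrinks by the factor (1+r)·0.97 = 0.98964.
This holds for months 1–144. Entering month 145 the balance is £815.03; 3% of the post-interest balance is now below £25.00, so the flat £25.00 minimum applies from here.
From month 145 a fixed £25.00 at rate r clears £815.03 in 54 more payments. Total: 144 + 54 = 198 months.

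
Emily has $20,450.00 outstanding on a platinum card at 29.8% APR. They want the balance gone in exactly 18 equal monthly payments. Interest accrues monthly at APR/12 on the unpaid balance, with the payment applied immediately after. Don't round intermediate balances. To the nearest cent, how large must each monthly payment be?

Monthly rate r = 29.8%/12 = 2.48333% = 0.0248333.
Level-payment amortization: P = B₀·r / (1 − (1+r)^(−n)) = 20450.00·0.0248333 / (1 − 1.02483^(−18)).
Denominator 1 − (1+r)^(−18) = 0.356954606.
P = 507.842 / 0.356954606 ≈ 1422.71.

$1,422.71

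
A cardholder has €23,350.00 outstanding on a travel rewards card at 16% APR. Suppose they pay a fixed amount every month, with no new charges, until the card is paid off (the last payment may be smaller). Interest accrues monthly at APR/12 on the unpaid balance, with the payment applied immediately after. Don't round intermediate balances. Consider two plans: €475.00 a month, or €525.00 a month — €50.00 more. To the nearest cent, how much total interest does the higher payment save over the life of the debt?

€2,577.87

Monthly rate r = 16%/12 = 1.33333% = 0.0133333.
At €475.00/mo: n = ⌈−ln(1 − rB₀/P)/ln(1+r)⌉ = 81 payments (last €211.10); total interest = total paid − €23,350.00 = €14,861.10.
At €525.00/mo: 68 payments (last €458.23); total interest €12,283.23.
Interest saved = €14,861.10 − €12,283.23 = €2,577.87.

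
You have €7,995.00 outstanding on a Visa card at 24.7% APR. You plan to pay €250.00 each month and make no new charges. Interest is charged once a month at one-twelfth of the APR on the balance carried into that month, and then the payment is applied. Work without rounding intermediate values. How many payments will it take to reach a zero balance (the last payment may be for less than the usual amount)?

53 payments

Monthly rate r = 24.7%/12 = 2.05833% = 0.0205833.
Recurrence: B ← B·(1+r) − €250.00.
Month 1: interest €164.56; balance after payment €7,909.56.
Month 2: interest €162.81; balance after payment €7,822.37.
Closed form: n = −ln(1 − rB₀/P)/ln(1+r) = −ln(0.34174)/ln(1.02058) ≈ 52.698, so the balance reaches zero during payment 53.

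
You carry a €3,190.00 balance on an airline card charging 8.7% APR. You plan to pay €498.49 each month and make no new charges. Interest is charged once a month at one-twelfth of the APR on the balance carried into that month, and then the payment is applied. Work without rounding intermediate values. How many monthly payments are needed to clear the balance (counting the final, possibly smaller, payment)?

7 payments

Monthly rate r = 8.7%/12 = 0.725% = 0.00725.
Recurrence: B ← B·(1+r) − €498.49.
Month 1: interest €23.13; balance after payment €2,714.64.
Month 2: interest €19.68; balance after payment €2,235.83.
Closed form: n = −ln(1 − rB₀/P)/ln(1+r) = −ln(0.9536)/ln(1.00725) ≈ 6.576, so the balance reaches zero during payment 7.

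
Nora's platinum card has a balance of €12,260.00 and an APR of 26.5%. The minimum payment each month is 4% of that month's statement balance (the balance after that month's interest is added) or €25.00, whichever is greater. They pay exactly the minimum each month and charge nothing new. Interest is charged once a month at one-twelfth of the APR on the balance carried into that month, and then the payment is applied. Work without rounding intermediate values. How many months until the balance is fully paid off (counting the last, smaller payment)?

194 months

Monthly rate r = 26.5%/12 = 2.20833% = 0.0220833.
While 4% of the post-interest balance exceeds €25.00, each month B ← (B·(1+r))·(1 − 0.04), i.e. B shrinks by the factor (1+r)·0.96 = 0.9812.
This holds for months 1–158. Entering month 159 the balance is €611.20; 4% of the post-interest balance is now below €25.00, so the flat €25.00 minimum applies from here.
From month 159 a fixed €25.00 at rate r clears €611.20 in 36 more payments. Total: 158 + 36 = 194 months.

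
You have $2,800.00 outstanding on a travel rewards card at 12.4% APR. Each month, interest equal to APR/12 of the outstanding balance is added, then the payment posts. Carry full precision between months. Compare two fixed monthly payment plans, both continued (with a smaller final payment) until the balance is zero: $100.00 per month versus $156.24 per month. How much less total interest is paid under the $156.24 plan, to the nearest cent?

Monthly rate r = 12.4%/12 = 1.03333% = 0.0103333.
At $100.00/mo: n = ⌈−ln(1 − rB₀/P)/ln(1+r)⌉ = 34 payments (last $22.48); total interest = total paid − $2,800.00 = $522.48.
At $156.24/mo: 20 payments (last $143.96); total interest $312.52.
Interest saved = $522.48 − $312.52 = $209.96.

$209.96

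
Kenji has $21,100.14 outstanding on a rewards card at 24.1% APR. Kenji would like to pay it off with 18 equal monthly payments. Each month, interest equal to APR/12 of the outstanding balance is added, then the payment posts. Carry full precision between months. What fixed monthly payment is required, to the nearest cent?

Monthly rate r = 24.1%/12 = 2.00833% = 0.0200833.
Level-payment amortization: P = B₀·r / (1 − (1+r)^(−n)) = 21100.14·0.0200833 / (1 − 1.02008^(−18)).
Denominator 1 − (1+r)^(−18) = 0.300869472.
P = 423.761 / 0.300869472 ≈ 1408.46.

$1,408.46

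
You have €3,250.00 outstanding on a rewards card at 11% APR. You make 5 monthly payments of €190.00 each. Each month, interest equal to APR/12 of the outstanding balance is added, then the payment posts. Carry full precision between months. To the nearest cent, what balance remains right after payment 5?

€2,434.14

Monthly rate r = 11%/12 = 0.916667% = 0.00916667.
Each month: B ← B·(1+r) − €190.00.
Month 1: interest €29.79; balance after payment €3,089.79.
Month 2: interest €28.32; balance after payment €2,928.11.
Month 3: interest €26.84; balance after payment €2,764.96.
Month 4: interest €25.35; balance after payment €2,600.30.
Month 5: interest €23.84; balance after payment €2,434.14.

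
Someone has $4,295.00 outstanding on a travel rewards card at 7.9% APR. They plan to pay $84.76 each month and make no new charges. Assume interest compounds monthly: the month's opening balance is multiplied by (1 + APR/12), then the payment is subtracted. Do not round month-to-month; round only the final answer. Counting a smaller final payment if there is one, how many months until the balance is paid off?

Monthly rate r = 7.9%/12 = 0.658333% = 0.00658333.
Recurrence: B ← B·(1+r) − $84.76.
Month 1: interest $28.28; balance after payment $4,238.52.
Month 2: interest $27.90; balance after payment $4,181.66.
Closed form: n = −ln(1 − rB₀/P)/ln(1+r) = −ln(0.66641)/ln(1.00658) ≈ 61.852, so the balance reaches zero during payment 62.

62 payments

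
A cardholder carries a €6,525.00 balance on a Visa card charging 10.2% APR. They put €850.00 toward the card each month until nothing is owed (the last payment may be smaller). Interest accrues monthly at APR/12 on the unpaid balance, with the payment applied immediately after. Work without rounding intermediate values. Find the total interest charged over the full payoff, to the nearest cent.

Monthly rate r = 10.2%/12 = 0.85% = 0.0085.
Payoff takes n = ⌈−ln(1 − rB₀/P)/ln(1+r)⌉ = ⌈7.972⌉ = 8 payments; the last is €826.35.
Total paid = 7·€850.00 + €826.35 = €6,776.35.
Total interest = total paid − principal = €6,776.35 − €6,525.00 = €251.35.

€251.35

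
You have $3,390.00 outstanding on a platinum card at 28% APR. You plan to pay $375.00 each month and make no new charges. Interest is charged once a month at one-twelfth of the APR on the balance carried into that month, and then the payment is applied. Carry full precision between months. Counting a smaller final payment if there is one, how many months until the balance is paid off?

Monthly rate r = 28%/12 = 2.33333% = 0.0233333.
Recurrence: B ← B·(1+r) − $375.00.
Month 1: interest $79.10; balance after payment $3,094.10.
Month 2: interest $72.20; balance after payment $2,791.30.
Closed form: n = −ln(1 − rB₀/P)/ln(1+r) = −ln(0.78907)/ln(1.02333) ≈ 10.271, so the balance reaches zero during payment 11.

11 payments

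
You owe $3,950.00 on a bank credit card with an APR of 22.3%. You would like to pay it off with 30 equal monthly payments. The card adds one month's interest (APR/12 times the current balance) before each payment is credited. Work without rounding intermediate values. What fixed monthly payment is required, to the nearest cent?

$172.95

Monthly rate r = 22.3%/12 = 1.85833% = 0.0185833.
Level-payment amortization: P = B₀·r / (1 − (1+r)^(−n)) = 3950.00·0.0185833 / (1 − 1.01858^(−30)).
Denominator 1 − (1+r)^(−30) = 0.424423534.
P = 73.4042 / 0.424423534 ≈ 172.95.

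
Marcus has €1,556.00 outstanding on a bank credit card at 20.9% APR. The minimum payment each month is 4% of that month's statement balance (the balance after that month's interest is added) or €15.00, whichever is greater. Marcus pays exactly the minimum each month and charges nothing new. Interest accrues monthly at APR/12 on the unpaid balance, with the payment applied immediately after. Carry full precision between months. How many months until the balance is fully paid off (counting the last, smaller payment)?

Monthly rate r = 20.9%/12 = 1.74167% = 0.0174167.
While 4% of the post-interest balance exceeds €15.00, each month B ← (B·(1+r))·(1 − 0.04), i.e. B shrinks by the factor (1+r)·0.96 = 0.97672.
This holds for months 1–62. Entering month 63 the balance is €361.21; 4% of the post-interest balance is now below €15.00, so the flat €15.00 minimum applies from here.
From month 63 a fixed €15.00 at rate r clears €361.21 in 32 more payments. Total: 62 + 32 = 94 months.

94 months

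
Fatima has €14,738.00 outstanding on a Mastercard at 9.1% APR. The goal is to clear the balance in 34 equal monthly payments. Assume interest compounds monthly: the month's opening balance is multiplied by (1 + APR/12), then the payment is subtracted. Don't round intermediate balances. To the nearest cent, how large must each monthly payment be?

Monthly rate r = 9.1%/12 = 0.758333% = 0.00758333.
Level-payment amortization: P = B₀·r / (1 − (1+r)^(−n)) = 14738.00·0.00758333 / (1 − 1.00758^(−34)).
Denominator 1 − (1+r)^(−34) = 0.226523994.
P = 111.763 / 0.226523994 ≈ 493.38.

€493.38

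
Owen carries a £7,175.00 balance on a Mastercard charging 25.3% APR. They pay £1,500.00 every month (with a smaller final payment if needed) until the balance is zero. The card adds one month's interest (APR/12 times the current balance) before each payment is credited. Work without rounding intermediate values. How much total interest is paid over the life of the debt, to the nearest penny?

Monthly rate r = 25.3%/12 = 2.10833% = 0.0210833.
Payoff takes n = ⌈−ln(1 − rB₀/P)/ln(1+r)⌉ = ⌈5.095⌉ = 6 payments; the last is £143.92.
Total paid = 5·£1,500.00 + £143.92 = £7,643.92.
Total interest = total paid − principal = £7,643.92 − £7,175.00 = £468.92.

£468.92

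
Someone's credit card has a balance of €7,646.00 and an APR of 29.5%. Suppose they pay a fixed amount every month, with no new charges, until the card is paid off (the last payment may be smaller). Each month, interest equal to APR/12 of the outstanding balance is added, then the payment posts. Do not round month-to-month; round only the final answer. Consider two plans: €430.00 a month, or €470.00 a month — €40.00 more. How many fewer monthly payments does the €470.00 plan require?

Monthly rate r = 29.5%/12 = 2.45833% = 0.0245833.
At €430.00/mo: n = ⌈−ln(1 − rB₀/P)/ln(1+r)⌉ = 24 payments (last €286.59); total interest = total paid − €7,646.00 = €2,530.59.
At €470.00/mo: 22 payments (last €13.55); total interest €2,237.55.
Payments saved = 24 − 22 = 2.

2 fewer payments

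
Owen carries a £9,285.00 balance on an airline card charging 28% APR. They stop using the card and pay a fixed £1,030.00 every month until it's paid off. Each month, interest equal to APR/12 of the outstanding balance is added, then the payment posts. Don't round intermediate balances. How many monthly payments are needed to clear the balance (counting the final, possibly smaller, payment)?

Monthly rate r = 28%/12 = 2.33333% = 0.0233333.
Recurrence: B ← B·(1+r) − £1,030.00.
Month 1: interest £216.65; balance after payment £8,471.65.
Month 2: interest £197.67; balance after payment £7,639.32.
Closed form: n = −ln(1 − rB₀/P)/ln(1+r) = −ln(0.78966)/ln(1.02333) ≈ 10.238, so the balance reaches zero during payment 11.

11 payments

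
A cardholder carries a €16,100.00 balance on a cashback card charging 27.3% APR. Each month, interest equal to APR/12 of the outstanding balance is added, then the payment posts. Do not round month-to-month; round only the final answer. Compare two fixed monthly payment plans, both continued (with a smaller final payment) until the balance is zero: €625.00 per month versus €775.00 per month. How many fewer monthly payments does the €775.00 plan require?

Monthly rate r = 27.3%/12 = 2.275% = 0.02275.
At €625.00/mo: n = ⌈−ln(1 − rB₀/P)/ln(1+r)⌉ = 40 payments (last €131.13); total interest = total paid − €16,100.00 = €8,406.13.
At €775.00/mo: 29 payments (last €345.23); total interest €5,945.23.
Payments saved = 40 − 29 = 11.

11 fewer payments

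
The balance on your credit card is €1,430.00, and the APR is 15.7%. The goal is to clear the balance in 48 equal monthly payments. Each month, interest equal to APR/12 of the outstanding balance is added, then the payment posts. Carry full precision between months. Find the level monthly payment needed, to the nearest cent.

Monthly rate r = 15.7%/12 = 1.30833% = 0.0130833.
Level-payment amortization: P = B₀·r / (1 − (1+r)^(−n)) = 1430.00·0.0130833 / (1 − 1.01308^(−48)).
Denominator 1 − (1+r)^(−48) = 0.464164098.
P = 18.7092 / 0.464164098 ≈ 40.31.

€40.31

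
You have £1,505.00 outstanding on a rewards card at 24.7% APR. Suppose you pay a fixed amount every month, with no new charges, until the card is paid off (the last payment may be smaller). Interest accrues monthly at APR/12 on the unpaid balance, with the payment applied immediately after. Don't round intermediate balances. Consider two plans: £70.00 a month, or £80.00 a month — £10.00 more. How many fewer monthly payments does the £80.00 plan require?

4 fewer payments

Monthly rate r = 24.7%/12 = 2.05833% = 0.0205833.
At £70.00/mo: n = ⌈−ln(1 − rB₀/P)/ln(1+r)⌉ = 29 payments (last £47.86); total interest = total paid − £1,505.00 = £502.86.
At £80.00/mo: 25 payments (last £3.06); total interest £418.06.
Payments saved = 29 − 25 = 4.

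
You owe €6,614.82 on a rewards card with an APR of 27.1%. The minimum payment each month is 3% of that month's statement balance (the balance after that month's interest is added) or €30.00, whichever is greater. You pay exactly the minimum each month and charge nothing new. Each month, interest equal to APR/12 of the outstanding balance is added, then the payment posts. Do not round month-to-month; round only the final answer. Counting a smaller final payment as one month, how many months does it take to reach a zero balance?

295 months

Monthly rate r = 27.1%/12 = 2.25833% = 0.0225833.
While 3% of the post-interest balance exceeds €30.00, each month B ← (B·(1+r))·(1 − 0.03), i.e. B shrinks by the factor (1+r)·0.97 = 0.99191.
This holds for months 1–236. Entering month 237 the balance is €971.72; 3% of the post-interest balance is now below €30.00, so the flat €30.00 minimum applies from here.
From month 237 a fixed €30.00 at rate r clears €971.72 in 59 more payments. Total: 236 + 59 = 295 months.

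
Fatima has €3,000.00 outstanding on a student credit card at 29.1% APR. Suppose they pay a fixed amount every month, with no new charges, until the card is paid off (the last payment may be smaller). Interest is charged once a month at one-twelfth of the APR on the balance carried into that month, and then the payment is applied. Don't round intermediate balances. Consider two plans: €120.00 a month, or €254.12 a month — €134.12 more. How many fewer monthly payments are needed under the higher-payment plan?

Monthly rate r = 29.1%/12 = 2.425% = 0.02425.
At €120.00/mo: n = ⌈−ln(1 − rB₀/P)/ln(1+r)⌉ = 39 payments (last €107.98); total interest = total paid − €3,000.00 = €1,667.98.
At €254.12/mo: 15 payments (last €19.50); total interest €577.18.
Payments saved = 39 − 15 = 24.

24 fewer payments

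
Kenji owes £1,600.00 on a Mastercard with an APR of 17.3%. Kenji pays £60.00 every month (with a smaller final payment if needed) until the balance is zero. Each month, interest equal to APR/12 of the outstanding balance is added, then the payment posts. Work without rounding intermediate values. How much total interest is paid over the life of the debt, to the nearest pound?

Monthly rate r = 17.3%/12 = 1.44167% = 0.0144167.
Payoff takes n = ⌈−ln(1 − rB₀/P)/ln(1+r)⌉ = ⌈33.900⌉ = 34 payments; the last is £54.02.
Total paid = 33·£60.00 + £54.02 = £2,034.02.
Total interest = total paid − principal = £2,034.02 − £1,600.00 = £434.02.

£434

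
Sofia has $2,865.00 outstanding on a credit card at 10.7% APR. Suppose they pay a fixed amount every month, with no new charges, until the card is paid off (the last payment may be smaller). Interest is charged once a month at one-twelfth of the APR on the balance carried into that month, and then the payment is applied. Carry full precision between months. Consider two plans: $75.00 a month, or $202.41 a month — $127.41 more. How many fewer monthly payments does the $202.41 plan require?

Monthly rate r = 10.7%/12 = 0.891667% = 0.00891667.
At $75.00/mo: n = ⌈−ln(1 − rB₀/P)/ln(1+r)⌉ = 47 payments (last $68.47); total interest = total paid − $2,865.00 = $653.47.
At $202.41/mo: 16 payments (last $40.24); total interest $211.39.
Payments saved = 47 − 16 = 31.

31 fewer payments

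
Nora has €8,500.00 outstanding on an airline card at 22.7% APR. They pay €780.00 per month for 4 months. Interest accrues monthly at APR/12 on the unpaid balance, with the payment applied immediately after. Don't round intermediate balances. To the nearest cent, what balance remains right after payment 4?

€5,952.00

Monthly rate r = 22.7%/12 = 1.89167% = 0.0189167.
Each month: B ← B·(1+r) − €780.00.
Month 1: interest €160.79; balance after payment €7,880.79.
Month 2: interest €149.08; balance after payment €7,249.87.
Month 3: interest €137.14; balance after payment €6,607.01.
Month 4: interest €124.98; balance after payment €5,952.00.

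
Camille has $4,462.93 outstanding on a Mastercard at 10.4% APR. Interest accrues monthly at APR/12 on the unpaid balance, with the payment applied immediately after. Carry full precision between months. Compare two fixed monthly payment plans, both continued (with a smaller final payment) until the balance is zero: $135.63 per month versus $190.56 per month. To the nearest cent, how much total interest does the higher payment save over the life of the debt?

Monthly rate r = 10.4%/12 = 0.866667% = 0.00866667.
At $135.63/mo: n = ⌈−ln(1 − rB₀/P)/ln(1+r)⌉ = 39 payments (last $122.77); total interest = total paid − $4,462.93 = $813.78.
At $190.56/mo: 27 payments (last $55.50); total interest $547.13.
Interest saved = $813.78 − $547.13 = $266.65.

$266.65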